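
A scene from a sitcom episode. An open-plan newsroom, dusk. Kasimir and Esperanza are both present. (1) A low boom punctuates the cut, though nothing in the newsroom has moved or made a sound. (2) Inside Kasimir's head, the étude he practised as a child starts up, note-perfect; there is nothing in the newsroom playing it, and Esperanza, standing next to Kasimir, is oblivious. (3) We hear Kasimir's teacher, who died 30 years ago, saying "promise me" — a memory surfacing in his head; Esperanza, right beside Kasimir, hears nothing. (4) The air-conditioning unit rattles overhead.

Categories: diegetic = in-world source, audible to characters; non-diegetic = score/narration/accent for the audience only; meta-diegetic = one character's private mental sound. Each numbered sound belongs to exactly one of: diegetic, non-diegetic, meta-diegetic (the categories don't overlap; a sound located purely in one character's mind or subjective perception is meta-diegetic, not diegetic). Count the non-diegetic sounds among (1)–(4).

1

(1) an editorial stinger — it belongs to the cut, not the story world → non-diegetic.
(2) remembered music, private to Kasimir — Esperanza is oblivious because it isn't in the room → meta-diegetic.
Sound (3): a remembered line, private to Kasimir — not present in the room, not audible to Esperanza, so meta-diegetic.
Sound (4): ambient/room sound belonging to the story's physical space, so diegetic.
Non-diegetic: (1) — that's 1.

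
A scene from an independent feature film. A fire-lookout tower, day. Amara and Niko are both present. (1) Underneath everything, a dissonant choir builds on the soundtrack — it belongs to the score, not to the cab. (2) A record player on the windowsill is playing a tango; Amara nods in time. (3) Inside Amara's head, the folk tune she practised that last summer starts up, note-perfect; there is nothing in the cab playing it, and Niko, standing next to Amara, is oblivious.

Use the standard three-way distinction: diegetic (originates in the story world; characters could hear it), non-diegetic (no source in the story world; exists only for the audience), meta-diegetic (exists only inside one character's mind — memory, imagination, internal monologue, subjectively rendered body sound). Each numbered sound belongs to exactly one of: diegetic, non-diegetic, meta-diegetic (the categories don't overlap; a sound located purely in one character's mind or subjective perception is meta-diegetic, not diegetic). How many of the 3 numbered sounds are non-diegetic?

(1) is non-diegetic: nothing in the cab produces it and the characters don't hear it — pure soundtrack.
(2) source music from a record player, which exists in the story world → diegetic.
Sound (3): the music is a memory playing inside Amara's mind alone; no real-world source, Niko can't hear it, so meta-diegetic.
Non-diegetic: (1) — that's 1.

1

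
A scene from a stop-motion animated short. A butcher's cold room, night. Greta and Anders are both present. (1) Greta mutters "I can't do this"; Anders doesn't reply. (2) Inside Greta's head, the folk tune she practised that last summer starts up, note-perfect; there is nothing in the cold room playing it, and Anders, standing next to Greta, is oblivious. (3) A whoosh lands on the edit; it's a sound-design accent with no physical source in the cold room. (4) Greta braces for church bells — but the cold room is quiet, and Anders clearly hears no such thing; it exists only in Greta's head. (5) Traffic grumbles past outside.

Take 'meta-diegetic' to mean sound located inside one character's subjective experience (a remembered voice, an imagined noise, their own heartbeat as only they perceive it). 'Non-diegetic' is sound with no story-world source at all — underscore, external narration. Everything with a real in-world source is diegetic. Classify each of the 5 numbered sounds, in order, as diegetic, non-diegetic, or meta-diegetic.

diegetic, meta-diegetic, non-diegetic, meta-diegetic, diegetic

(1) is diegetic: spoken by a character present in the story world.
(2) is meta-diegetic: it lives in Greta's subjectivity, not in the cold room.
Sound (3): nothing in the scene produces it; it's an accent added for the audience, so non-diegetic.
(4) Greta alone 'hears' it — an imagined sound, not present in the space → meta-diegetic.
(5) ambient/room sound belonging to the story's physical space → diegetic.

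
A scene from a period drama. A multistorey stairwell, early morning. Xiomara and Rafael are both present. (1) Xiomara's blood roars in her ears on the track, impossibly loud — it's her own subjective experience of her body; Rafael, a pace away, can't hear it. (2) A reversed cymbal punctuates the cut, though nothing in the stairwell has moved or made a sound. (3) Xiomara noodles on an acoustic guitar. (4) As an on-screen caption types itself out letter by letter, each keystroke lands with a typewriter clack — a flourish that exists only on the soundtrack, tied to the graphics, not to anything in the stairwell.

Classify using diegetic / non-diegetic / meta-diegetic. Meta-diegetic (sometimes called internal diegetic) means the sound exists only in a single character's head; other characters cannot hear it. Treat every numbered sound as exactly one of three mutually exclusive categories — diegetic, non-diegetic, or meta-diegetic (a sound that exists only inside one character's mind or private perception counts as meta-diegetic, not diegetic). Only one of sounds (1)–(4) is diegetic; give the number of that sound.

Sound (1): point-of-audition from inside Xiomara's body; not a sound in the room, so meta-diegetic.
(2) is non-diegetic: it's a sound-design accent with no in-world source; no one in the scene can hear it.
(3) is diegetic: a character is playing an acoustic guitar on screen.
(4) sound married to a title/caption — outside the diegesis by definition → non-diegetic.
Only (3) is diegetic.

3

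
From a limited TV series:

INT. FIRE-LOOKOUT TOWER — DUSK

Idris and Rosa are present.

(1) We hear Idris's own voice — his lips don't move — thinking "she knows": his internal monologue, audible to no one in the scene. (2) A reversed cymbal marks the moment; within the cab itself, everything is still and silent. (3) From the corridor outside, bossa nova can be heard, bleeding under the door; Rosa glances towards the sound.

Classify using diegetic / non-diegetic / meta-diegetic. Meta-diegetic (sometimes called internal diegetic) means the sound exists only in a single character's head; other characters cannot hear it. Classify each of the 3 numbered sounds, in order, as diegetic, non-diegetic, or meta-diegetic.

Sound (1): Idris's thought-voice: a private mental sound no other character can hear, so meta-diegetic.
Sound (2): nothing in the scene produces it; it's an accent added for the audience, so non-diegetic.
(3) is diegetic: the music has an off-screen but real-world source and a character hears it.

meta-diegetic, non-diegetic, diegetic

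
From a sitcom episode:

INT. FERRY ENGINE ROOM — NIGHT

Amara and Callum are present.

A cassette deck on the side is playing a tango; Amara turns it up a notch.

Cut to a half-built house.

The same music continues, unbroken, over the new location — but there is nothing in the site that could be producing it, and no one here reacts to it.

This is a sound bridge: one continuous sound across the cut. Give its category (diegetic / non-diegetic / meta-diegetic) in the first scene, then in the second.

diegetic, non-diegetic

Scene one: a cassette deck is an on-screen source and Amara reacts to it → diegetic.
Scene two: there is no source in the site and no one hears it — it's now underscore → non-diegetic.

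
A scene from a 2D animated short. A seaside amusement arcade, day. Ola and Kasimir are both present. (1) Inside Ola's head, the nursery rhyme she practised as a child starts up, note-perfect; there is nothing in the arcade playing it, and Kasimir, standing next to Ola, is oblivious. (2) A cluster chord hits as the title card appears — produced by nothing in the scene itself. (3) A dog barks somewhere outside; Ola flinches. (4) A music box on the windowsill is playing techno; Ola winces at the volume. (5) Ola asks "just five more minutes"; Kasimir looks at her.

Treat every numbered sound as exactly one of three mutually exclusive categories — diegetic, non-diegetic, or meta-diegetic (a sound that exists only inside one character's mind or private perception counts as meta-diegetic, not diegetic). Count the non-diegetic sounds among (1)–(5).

(1) is meta-diegetic: it lives in Ola's subjectivity, not in the arcade.
Sound (2): an editorial stinger — it belongs to the cut, not the story world, so non-diegetic.
(3) is diegetic: the sound comes from a dog physically present in the location.
(4) is diegetic: a music box is a physical source in the scene and Ola reacts to it.
(5) on-screen dialogue — Ola speaks and Kasimir is there to hear → diegetic.
Non-diegetic: (2) — that's 1.

1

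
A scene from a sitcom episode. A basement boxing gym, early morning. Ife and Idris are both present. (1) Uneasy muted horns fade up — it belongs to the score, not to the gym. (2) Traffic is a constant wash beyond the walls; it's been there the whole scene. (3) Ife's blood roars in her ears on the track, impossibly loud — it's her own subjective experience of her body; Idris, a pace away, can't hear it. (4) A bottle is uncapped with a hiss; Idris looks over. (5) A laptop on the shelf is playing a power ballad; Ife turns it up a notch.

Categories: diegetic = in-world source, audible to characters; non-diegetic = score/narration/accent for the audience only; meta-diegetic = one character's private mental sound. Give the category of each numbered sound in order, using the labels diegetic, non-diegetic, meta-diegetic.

non-diegetic, diegetic, meta-diegetic, diegetic, diegetic

(1) is non-diegetic: score with no on-screen or off-screen source; it exists for the audience alone.
Sound (2): it's the actual ambient sound of the location, so diegetic.
(3) it's Ife's internal bodily sensation rendered as sound; only Ife 'hears' it → meta-diegetic.
Sound (4): an in-world source (a bottle); characters could hear it, so diegetic.
Sound (5): the music comes from an on-screen device that Ife responds to, so diegetic.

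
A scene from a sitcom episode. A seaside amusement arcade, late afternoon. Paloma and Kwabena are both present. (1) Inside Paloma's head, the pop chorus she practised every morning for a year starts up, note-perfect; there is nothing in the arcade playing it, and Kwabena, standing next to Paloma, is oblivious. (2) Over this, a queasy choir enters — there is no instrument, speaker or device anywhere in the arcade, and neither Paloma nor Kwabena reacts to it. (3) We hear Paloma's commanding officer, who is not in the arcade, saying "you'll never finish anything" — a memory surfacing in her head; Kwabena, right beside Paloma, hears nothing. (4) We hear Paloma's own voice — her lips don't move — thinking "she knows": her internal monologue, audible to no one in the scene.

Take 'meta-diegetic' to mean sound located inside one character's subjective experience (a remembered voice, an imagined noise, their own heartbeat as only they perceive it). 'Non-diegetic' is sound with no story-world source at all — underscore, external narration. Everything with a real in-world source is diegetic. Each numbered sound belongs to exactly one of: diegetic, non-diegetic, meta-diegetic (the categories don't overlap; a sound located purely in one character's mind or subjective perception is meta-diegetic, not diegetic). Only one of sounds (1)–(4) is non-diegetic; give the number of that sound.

(1) the music is a memory playing inside Paloma's mind alone; no real-world source, Kwabena can't hear it → meta-diegetic.
(2) nothing in the arcade produces it and the characters don't hear it — pure soundtrack → non-diegetic.
(3) is meta-diegetic: the voice is a memory playing only inside Paloma's mind; Kwabena can't hear it.
Sound (4): it's Paloma's unspoken thought, heard only by the audience via her subjectivity, so meta-diegetic.
Only (2) is non-diegetic.

2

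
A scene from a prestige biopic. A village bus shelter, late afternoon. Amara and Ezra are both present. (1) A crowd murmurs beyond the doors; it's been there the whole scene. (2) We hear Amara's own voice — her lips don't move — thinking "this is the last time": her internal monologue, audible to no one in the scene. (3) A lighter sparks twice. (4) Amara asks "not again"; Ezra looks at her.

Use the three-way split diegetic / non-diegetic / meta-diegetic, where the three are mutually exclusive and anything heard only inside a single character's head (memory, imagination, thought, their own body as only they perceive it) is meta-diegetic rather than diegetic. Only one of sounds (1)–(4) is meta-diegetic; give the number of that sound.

2

Sound (1): it's the actual ambient sound of the location, so diegetic.
(2) is meta-diegetic: it's Amara's unspoken thought, heard only by the audience via her subjectivity.
Sound (3): an in-world source (a lighter); characters could hear it, so diegetic.
Sound (4): spoken by a character present in the story world, so diegetic.
Only (2) is meta-diegetic.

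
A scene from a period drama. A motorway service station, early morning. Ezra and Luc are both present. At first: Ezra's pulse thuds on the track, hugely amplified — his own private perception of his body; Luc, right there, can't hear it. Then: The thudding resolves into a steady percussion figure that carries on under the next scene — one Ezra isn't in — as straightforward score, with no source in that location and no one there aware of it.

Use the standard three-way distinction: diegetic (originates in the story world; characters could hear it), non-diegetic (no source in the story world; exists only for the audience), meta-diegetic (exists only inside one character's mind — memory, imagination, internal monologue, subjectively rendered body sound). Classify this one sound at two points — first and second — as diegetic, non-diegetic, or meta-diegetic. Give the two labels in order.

meta-diegetic, non-diegetic

First: it's Ezra's subjective body sound, inaudible to Luc → meta-diegetic.
Second: detached from Ezra and playing as sourceless score over a scene he isn't in — for the audience only → non-diegetic.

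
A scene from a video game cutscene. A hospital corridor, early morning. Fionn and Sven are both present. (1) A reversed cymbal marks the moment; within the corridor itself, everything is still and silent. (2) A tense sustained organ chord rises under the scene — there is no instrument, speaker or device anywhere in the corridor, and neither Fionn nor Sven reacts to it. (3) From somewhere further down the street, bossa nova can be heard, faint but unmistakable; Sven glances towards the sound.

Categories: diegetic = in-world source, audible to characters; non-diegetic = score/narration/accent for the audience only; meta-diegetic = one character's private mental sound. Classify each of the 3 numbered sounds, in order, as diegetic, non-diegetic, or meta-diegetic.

non-diegetic, non-diegetic, diegetic

(1) is non-diegetic: an editorial stinger — it belongs to the cut, not the story world.
(2) nothing in the corridor produces it and the characters don't hear it — pure soundtrack → non-diegetic.
Sound (3): the music has an off-screen but real-world source and a character hears it, so diegetic.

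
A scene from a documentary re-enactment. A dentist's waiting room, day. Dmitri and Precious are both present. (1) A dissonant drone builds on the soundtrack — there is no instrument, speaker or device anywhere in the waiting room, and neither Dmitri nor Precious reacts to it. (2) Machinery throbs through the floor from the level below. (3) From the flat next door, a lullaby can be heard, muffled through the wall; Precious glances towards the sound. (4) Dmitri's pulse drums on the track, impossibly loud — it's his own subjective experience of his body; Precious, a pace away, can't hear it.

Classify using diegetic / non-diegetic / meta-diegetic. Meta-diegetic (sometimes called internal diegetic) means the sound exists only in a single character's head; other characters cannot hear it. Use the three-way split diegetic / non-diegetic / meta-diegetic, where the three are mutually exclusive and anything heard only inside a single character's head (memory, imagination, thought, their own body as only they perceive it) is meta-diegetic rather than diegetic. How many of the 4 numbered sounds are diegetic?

2

(1) score with no on-screen or off-screen source; it exists for the audience alone → non-diegetic.
Sound (2): machinery is part of the location's real environment, so diegetic.
Sound (3): the music has an off-screen but real-world source and a character hears it, so diegetic.
(4) a subjective body sound — Dmitri's private perception, inaudible to Precious → meta-diegetic.
Diegetic: (2), (3) — that's 2.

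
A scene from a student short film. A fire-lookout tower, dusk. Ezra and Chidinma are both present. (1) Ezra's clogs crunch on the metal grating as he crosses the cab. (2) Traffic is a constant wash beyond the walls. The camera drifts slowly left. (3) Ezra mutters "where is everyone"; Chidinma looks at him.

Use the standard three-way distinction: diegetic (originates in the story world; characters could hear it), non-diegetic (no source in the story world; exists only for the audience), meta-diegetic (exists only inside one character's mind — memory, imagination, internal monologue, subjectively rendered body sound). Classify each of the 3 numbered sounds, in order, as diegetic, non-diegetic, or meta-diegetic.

diegetic, diegetic, diegetic

(1) is diegetic: a character's body making contact with the set — an in-world sound.
(2) is diegetic: ambient/room sound belonging to the story's physical space.
Sound (3): Ezra is a character speaking aloud in the scene, so diegetic.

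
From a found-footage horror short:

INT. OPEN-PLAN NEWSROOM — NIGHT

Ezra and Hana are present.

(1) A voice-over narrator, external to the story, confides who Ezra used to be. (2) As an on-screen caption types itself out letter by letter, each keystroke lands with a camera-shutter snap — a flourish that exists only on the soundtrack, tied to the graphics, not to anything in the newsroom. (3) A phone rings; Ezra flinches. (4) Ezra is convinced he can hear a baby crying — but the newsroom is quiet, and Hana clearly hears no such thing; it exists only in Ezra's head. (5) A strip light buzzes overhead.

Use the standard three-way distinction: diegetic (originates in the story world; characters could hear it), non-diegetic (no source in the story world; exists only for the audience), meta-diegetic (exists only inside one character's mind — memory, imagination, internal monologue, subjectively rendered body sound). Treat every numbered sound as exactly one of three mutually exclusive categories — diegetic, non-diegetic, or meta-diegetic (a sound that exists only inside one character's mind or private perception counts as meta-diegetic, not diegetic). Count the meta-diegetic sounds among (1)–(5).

Sound (1): commentary laid over the scene from outside the fiction, so non-diegetic.
(2) is non-diegetic: the caption isn't part of the story world, so neither is the sound tied to it.
(3) is diegetic: the sound comes from a phone physically present in the location.
Sound (4): Ezra alone 'hears' it — an imagined sound, not present in the space, so meta-diegetic.
(5) is diegetic: a strip light is part of the location's real environment.
Meta-diegetic: (4) — that's 1.

1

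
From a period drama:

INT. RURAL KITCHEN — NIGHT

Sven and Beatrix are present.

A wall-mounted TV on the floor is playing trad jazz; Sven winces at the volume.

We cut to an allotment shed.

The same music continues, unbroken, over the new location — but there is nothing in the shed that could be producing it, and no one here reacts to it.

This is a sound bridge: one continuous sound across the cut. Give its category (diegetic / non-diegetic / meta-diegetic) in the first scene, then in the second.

diegetic, non-diegetic

Scene one: a wall-mounted TV is an on-screen source and Sven reacts to it → diegetic.
Scene two: there is no source in the shed and no one hears it — it's now underscore → non-diegetic.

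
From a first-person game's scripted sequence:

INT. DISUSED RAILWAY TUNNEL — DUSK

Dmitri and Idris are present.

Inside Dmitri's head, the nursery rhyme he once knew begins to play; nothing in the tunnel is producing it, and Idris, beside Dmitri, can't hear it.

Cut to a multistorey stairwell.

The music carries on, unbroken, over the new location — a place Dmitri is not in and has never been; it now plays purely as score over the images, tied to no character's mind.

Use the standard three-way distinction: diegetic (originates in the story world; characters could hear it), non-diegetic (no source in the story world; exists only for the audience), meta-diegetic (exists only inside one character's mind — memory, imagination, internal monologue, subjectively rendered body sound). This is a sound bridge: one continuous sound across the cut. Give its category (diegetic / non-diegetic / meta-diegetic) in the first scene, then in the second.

Scene one: the music exists only inside Dmitri's mind; Idris can't hear it → meta-diegetic.
Scene two: it's detached from Dmitri entirely and plays over unrelated images with no in-world source — conventional underscore → non-diegetic.

meta-diegetic, non-diegetic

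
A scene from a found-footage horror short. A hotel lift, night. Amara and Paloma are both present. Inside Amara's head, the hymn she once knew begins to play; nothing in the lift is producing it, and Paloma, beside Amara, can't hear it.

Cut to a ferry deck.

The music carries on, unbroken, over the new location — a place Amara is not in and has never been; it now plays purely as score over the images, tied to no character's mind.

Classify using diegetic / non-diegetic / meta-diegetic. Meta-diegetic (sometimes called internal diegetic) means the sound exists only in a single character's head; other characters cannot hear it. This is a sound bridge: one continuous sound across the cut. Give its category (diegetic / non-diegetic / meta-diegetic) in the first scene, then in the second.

Scene one: the music exists only inside Amara's mind; Paloma can't hear it → meta-diegetic.
Scene two: it's detached from Amara entirely and plays over unrelated images with no in-world source — conventional underscore → non-diegetic.

meta-diegetic, non-diegetic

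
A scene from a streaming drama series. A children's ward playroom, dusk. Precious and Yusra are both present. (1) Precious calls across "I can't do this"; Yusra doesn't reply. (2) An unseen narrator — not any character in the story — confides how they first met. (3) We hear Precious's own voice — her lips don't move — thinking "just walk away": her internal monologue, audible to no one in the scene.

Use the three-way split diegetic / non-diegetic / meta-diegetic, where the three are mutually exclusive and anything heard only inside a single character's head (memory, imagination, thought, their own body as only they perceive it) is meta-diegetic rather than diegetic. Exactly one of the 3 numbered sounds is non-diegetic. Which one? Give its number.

2

Sound (1): Precious is a character speaking aloud in the scene, so diegetic.
(2) commentary laid over the scene from outside the fiction → non-diegetic.
Sound (3): it's Precious's unspoken thought, heard only by the audience via her subjectivity, so meta-diegetic.
Only (2) is non-diegetic.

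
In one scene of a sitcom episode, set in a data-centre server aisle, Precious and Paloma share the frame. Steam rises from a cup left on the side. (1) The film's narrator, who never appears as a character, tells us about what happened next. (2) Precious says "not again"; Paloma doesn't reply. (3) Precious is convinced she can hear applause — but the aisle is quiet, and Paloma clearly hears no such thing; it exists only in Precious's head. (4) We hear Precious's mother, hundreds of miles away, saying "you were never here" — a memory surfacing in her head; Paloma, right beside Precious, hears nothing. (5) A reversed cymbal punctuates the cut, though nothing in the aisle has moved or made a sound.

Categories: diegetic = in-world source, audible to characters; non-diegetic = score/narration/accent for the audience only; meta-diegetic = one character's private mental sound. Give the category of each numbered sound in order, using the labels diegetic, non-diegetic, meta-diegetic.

non-diegetic, diegetic, meta-diegetic, meta-diegetic, non-diegetic

(1) is non-diegetic: the narrator exists outside the story world, addressing only the audience.
(2) is diegetic: on-screen dialogue — Precious speaks and Paloma is there to hear.
Sound (3): Precious alone 'hears' it — an imagined sound, not present in the space, so meta-diegetic.
(4) a remembered line, private to Precious — not present in the room, not audible to Paloma → meta-diegetic.
(5) it's a sound-design accent with no in-world source; no one in the scene can hear it → non-diegetic.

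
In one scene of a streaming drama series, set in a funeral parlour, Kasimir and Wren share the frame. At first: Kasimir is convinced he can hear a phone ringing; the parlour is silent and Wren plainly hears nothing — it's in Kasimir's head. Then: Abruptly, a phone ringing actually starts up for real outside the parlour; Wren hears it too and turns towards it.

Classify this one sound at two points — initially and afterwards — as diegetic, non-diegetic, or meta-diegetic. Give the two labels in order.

meta-diegetic, diegetic

Initially: only Kasimir 'hears' it — imagined, in his mind → meta-diegetic.
Afterwards: now there's a real external source and Wren hears it too — in the story world → diegetic.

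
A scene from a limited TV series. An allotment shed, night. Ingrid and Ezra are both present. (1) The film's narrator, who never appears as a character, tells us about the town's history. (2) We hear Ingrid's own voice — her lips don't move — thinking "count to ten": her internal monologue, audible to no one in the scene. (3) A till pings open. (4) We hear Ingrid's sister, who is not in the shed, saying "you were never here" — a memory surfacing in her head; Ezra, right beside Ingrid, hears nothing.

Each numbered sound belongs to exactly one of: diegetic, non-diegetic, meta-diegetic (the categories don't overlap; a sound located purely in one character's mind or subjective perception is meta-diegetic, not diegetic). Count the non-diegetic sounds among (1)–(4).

Sound (1): the narrator exists outside the story world, addressing only the audience, so non-diegetic.
Sound (2): it's Ingrid's unspoken thought, heard only by the audience via her subjectivity, so meta-diegetic.
(3) is diegetic: a till is a real object/event in the scene's world.
(4) it's Ingrid's recollection rendered as sound; the other character can't hear it → meta-diegetic.
So 1 of the 4 is non-diegetic: (1).

1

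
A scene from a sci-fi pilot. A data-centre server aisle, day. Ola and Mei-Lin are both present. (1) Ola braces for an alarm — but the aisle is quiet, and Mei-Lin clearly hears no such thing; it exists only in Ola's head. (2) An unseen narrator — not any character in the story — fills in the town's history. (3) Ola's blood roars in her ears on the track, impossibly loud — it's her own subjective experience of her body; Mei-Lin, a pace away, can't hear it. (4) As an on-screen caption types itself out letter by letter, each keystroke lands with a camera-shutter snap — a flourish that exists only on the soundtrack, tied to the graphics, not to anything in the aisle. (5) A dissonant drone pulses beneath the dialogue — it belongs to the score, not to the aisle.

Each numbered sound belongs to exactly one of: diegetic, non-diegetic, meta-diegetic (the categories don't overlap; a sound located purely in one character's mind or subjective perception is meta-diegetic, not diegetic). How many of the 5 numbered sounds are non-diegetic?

3

Sound (1): subjective to Ola: the aisle is silent and Mei-Lin hears nothing, so meta-diegetic.
(2) is non-diegetic: external voice-over — not a character, not heard by anyone in the scene.
Sound (3): it's Ola's internal bodily sensation rendered as sound; only Ola 'hears' it, so meta-diegetic.
(4) sound married to a title/caption — outside the diegesis by definition → non-diegetic.
(5) is non-diegetic: score with no on-screen or off-screen source; it exists for the audience alone.
Non-diegetic: (2), (4), (5) — that's 3.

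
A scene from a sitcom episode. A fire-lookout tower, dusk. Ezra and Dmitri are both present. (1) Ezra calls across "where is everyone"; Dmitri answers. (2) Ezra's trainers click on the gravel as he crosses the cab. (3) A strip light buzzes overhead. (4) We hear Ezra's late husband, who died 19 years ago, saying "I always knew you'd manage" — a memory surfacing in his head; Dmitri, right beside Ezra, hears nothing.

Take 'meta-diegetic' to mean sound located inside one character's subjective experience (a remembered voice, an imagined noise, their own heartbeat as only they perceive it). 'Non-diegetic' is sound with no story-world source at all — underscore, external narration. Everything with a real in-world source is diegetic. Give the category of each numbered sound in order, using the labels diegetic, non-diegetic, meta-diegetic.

(1) is diegetic: Ezra is a character speaking aloud in the scene.
Sound (2): Ezra's footsteps are produced in the story world, so diegetic.
(3) a strip light is part of the location's real environment → diegetic.
(4) is meta-diegetic: the voice is a memory playing only inside Ezra's mind; Dmitri can't hear it.

diegetic, diegetic, diegetic, meta-diegetic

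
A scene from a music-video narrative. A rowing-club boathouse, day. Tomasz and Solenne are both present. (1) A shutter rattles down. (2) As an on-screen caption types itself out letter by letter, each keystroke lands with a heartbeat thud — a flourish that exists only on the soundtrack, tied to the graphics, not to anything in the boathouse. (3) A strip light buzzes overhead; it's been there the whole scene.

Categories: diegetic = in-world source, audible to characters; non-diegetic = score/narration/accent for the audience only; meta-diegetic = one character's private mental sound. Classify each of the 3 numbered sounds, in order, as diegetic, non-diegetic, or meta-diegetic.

diegetic, non-diegetic, diegetic

(1) the sound comes from a shutter physically present in the location → diegetic.
(2) it accompanies on-screen graphics, not anything inside the story world → non-diegetic.
(3) ambient/room sound belonging to the story's physical space → diegetic.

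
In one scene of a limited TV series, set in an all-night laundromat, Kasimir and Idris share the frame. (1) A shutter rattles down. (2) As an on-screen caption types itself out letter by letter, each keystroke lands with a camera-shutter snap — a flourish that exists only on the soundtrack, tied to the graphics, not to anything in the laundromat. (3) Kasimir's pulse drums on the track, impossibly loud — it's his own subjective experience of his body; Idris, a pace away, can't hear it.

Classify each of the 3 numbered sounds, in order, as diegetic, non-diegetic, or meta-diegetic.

diegetic, non-diegetic, meta-diegetic

(1) a shutter is a real object/event in the scene's world → diegetic.
(2) is non-diegetic: sound married to a title/caption — outside the diegesis by definition.
Sound (3): point-of-audition from inside Kasimir's body; not a sound in the room, so meta-diegetic.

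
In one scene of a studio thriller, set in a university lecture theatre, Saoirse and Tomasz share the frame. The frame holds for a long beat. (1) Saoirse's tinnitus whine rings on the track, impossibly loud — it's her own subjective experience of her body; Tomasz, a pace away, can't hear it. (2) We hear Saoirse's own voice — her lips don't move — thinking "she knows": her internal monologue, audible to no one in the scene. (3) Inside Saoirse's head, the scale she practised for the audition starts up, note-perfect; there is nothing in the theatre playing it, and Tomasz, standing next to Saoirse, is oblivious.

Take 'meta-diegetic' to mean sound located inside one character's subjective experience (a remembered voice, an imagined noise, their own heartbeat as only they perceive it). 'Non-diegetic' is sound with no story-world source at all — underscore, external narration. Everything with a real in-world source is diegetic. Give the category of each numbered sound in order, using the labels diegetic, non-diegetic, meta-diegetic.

Sound (1): it's Saoirse's internal bodily sensation rendered as sound; only Saoirse 'hears' it, so meta-diegetic.
(2) internal monologue — inside Saoirse's mind, not spoken into the scene → meta-diegetic.
(3) is meta-diegetic: the music is a memory playing inside Saoirse's mind alone; no real-world source, Tomasz can't hear it.

meta-diegetic, meta-diegetic, meta-diegetic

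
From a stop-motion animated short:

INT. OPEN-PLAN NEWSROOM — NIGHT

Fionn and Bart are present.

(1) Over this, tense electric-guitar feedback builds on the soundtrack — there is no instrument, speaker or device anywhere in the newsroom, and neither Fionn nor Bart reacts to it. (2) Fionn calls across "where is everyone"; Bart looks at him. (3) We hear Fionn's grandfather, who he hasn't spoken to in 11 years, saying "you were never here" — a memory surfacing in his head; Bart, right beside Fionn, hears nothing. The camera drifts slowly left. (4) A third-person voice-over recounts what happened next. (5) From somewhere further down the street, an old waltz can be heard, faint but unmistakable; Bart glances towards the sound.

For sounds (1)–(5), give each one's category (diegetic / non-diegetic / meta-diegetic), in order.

(1) is non-diegetic: nothing in the newsroom produces it and the characters don't hear it — pure soundtrack.
Sound (2): on-screen dialogue — Fionn speaks and Bart is there to hear, so diegetic.
Sound (3): a remembered line, private to Fionn — not present in the room, not audible to Bart, so meta-diegetic.
Sound (4): the narrator exists outside the story world, addressing only the audience, so non-diegetic.
(5) the music has an off-screen but real-world source and a character hears it → diegetic.

non-diegetic, diegetic, meta-diegetic, non-diegetic, diegetic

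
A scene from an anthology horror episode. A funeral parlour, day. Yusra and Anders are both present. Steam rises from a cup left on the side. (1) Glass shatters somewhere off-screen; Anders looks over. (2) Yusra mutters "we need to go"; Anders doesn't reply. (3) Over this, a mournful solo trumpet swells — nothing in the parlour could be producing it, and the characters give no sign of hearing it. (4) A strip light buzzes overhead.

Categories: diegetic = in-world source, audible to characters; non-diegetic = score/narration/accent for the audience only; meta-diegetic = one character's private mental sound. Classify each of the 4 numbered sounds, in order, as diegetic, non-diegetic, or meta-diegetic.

diegetic, diegetic, non-diegetic, diegetic

(1) is diegetic: the sound comes from glass physically present in the location.
(2) is diegetic: spoken by a character present in the story world.
(3) is non-diegetic: it has no source in the story world and no character can hear it — it's underscore.
(4) it's the actual ambient sound of the location → diegetic.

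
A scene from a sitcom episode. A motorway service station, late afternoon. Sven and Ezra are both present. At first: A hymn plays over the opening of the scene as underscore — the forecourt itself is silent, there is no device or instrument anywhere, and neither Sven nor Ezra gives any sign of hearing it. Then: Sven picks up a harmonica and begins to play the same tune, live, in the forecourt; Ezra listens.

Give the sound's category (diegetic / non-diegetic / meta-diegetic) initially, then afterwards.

non-diegetic, diegetic

Initially: no in-world source exists and no character can hear it — underscore → non-diegetic.
Afterwards: a harmonica is now a real source in the story world and the characters hear it → diegetic.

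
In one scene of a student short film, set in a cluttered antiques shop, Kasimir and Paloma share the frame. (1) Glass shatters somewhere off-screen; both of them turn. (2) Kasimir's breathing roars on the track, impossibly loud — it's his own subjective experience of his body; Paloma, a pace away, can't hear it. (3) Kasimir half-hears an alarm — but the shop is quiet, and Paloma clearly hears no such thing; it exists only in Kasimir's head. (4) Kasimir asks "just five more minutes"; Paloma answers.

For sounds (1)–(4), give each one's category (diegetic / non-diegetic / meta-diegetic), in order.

(1) an in-world source (glass); characters could hear it → diegetic.
Sound (2): it's Kasimir's internal bodily sensation rendered as sound; only Kasimir 'hears' it, so meta-diegetic.
Sound (3): the sound is imagined by Kasimir; nothing in the story world is producing it and Paloma can't hear it, so meta-diegetic.
(4) Kasimir is a character speaking aloud in the scene → diegetic.

diegetic, meta-diegetic, meta-diegetic, diegetic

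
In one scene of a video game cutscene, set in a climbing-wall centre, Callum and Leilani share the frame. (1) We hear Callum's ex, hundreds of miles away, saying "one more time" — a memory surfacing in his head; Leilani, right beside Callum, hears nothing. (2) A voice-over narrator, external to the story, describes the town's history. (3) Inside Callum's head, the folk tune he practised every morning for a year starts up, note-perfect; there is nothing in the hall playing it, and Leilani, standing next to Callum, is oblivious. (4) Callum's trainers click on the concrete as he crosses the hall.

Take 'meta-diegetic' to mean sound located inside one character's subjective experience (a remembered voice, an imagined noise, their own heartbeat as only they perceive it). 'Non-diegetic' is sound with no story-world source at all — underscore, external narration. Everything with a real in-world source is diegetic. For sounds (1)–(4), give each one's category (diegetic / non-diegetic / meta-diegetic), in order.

Sound (1): a remembered line, private to Callum — not present in the room, not audible to Leilani, so meta-diegetic.
(2) the narrator exists outside the story world, addressing only the audience → non-diegetic.
Sound (3): remembered music, private to Callum — Leilani is oblivious because it isn't in the room, so meta-diegetic.
(4) Callum's footsteps are produced in the story world → diegetic.

meta-diegetic, non-diegetic, meta-diegetic, diegetic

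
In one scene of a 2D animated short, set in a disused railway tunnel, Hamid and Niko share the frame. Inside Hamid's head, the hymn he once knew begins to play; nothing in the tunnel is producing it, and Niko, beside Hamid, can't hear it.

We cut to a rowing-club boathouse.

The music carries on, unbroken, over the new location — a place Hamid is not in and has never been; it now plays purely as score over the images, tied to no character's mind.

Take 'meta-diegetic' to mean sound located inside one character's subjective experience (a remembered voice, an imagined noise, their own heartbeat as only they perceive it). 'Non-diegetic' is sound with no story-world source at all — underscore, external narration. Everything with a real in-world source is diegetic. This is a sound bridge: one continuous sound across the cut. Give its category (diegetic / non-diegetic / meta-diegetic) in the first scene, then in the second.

meta-diegetic, non-diegetic

Scene one: the music exists only inside Hamid's mind; Niko can't hear it → meta-diegetic.
Scene two: it's detached from Hamid entirely and plays over unrelated images with no in-world source — conventional underscore → non-diegetic.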